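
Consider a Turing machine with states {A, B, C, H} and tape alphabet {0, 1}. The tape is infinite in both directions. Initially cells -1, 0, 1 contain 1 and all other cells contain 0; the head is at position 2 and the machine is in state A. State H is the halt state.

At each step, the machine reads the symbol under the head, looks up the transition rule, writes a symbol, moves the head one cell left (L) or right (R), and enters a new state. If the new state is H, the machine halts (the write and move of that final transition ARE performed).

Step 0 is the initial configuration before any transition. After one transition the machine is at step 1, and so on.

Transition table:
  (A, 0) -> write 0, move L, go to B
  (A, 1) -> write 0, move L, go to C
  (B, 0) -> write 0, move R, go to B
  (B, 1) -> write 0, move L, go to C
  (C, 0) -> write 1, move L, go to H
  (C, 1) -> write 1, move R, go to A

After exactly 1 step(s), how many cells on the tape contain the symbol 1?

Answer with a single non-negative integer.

Step 1: in state A at pos 2, read 0 -> (A,0)->write 0,move L,goto B. Now: state=B, head=1, tape[-2..3]=011100 (head:    ^)
Cells containing 1 after step 1: {-1, 0, 1} -> 3 cell(s)

Answer: 3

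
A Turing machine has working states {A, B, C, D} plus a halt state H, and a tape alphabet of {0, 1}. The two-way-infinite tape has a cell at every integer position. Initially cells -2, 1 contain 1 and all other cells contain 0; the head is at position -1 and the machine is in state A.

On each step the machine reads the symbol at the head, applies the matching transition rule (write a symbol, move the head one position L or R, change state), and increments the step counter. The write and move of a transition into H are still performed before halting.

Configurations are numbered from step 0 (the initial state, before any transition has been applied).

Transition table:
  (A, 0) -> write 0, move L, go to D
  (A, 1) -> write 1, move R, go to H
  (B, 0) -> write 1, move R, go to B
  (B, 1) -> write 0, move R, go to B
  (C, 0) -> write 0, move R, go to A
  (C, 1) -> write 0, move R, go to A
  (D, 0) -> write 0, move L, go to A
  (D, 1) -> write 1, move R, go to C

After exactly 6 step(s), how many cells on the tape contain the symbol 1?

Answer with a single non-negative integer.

Step 1: in state A at pos -1, read 0 -> (A,0)->write 0,move L,goto D. Now: state=D, head=-2, tape[-3..2]=010010 (head:  ^)
Step 2: in state D at pos -2, read 1 -> (D,1)->write 1,move R,goto C. Now: state=C, head=-1, tape[-3..2]=010010 (head:   ^)
Step 3: in state C at pos -1, read 0 -> (C,0)->write 0,move R,goto A. Now: state=A, head=0, tape[-3..2]=010010 (head:    ^)
Step 4: in state A at pos 0, read 0 -> (A,0)->write 0,move L,goto D. Now: state=D, head=-1, tape[-3..2]=010010 (head:   ^)
Step 5: in state D at pos -1, read 0 -> (D,0)->write 0,move L,goto A. Now: state=A, head=-2, tape[-3..2]=010010 (head:  ^)
Step 6: in state A at pos -2, read 1 -> (A,1)->write 1,move R,goto H. Now: state=H, head=-1, tape[-3..2]=010010 (head:   ^)
Cells containing 1 after step 6: {-2, 1} -> 2 cell(s)

Answer: 2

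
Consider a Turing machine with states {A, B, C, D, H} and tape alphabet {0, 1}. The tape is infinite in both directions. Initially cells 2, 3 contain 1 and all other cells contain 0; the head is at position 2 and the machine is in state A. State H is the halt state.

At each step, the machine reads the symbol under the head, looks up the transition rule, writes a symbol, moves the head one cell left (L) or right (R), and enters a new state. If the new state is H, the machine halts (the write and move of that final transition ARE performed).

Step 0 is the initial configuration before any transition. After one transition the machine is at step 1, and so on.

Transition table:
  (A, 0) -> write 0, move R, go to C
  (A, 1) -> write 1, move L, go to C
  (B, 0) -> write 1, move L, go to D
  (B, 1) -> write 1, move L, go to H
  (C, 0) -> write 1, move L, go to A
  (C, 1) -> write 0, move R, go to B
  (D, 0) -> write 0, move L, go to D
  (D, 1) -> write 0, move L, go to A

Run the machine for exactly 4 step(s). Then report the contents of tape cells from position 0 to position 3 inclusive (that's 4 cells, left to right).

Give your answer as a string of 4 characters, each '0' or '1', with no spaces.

Answer: 0011

Derivation:
Step 1: in state A at pos 2, read 1 -> (A,1)->write 1,move L,goto C. Now: state=C, head=1, tape[0..4]=00110 (head:  ^)
Step 2: in state C at pos 1, read 0 -> (C,0)->write 1,move L,goto A. Now: state=A, head=0, tape[-1..4]=001110 (head:  ^)
Step 3: in state A at pos 0, read 0 -> (A,0)->write 0,move R,goto C. Now: state=C, head=1, tape[-1..4]=001110 (head:   ^)
Step 4: in state C at pos 1, read 1 -> (C,1)->write 0,move R,goto B. Now: state=B, head=2, tape[-1..4]=000110 (head:    ^)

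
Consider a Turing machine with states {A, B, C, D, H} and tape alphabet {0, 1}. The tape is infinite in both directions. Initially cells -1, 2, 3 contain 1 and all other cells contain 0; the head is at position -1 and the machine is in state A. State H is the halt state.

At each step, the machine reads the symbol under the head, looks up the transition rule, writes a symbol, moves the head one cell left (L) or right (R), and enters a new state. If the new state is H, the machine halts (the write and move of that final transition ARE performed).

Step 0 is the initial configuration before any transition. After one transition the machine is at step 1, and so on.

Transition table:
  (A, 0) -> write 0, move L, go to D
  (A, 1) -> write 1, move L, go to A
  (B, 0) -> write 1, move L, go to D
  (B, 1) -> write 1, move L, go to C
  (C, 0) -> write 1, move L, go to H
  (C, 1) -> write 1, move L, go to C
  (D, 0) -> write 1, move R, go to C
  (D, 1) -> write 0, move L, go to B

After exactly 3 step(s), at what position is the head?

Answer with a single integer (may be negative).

Answer: -2

Derivation:
Step 1: in state A at pos -1, read 1 -> (A,1)->write 1,move L,goto A. Now: state=A, head=-2, tape[-3..4]=00100110 (head:  ^)
Step 2: in state A at pos -2, read 0 -> (A,0)->write 0,move L,goto D. Now: state=D, head=-3, tape[-4..4]=000100110 (head:  ^)
Step 3: in state D at pos -3, read 0 -> (D,0)->write 1,move R,goto C. Now: state=C, head=-2, tape[-4..4]=010100110 (head:   ^)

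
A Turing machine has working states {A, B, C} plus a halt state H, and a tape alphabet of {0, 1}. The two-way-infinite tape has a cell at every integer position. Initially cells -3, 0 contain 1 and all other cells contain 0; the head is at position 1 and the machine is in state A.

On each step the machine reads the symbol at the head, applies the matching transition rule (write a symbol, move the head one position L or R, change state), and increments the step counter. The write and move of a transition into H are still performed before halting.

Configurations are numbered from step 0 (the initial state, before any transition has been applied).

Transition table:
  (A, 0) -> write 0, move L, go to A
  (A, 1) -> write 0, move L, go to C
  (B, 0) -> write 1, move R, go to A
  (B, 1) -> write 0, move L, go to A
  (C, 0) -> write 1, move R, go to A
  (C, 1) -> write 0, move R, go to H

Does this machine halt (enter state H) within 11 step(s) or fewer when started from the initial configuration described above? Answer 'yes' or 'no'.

Step 1: in state A at pos 1, read 0 -> (A,0)->write 0,move L,goto A. Now: state=A, head=0, tape[-4..2]=0100100 (head:     ^)
Step 2: in state A at pos 0, read 1 -> (A,1)->write 0,move L,goto C. Now: state=C, head=-1, tape[-4..2]=0100000 (head:    ^)
Step 3: in state C at pos -1, read 0 -> (C,0)->write 1,move R,goto A. Now: state=A, head=0, tape[-4..2]=0101000 (head:     ^)
Step 4: in state A at pos 0, read 0 -> (A,0)->write 0,move L,goto A. Now: state=A, head=-1, tape[-4..2]=0101000 (head:    ^)
Step 5: in state A at pos -1, read 1 -> (A,1)->write 0,move L,goto C. Now: state=C, head=-2, tape[-4..2]=0100000 (head:   ^)
Step 6: in state C at pos -2, read 0 -> (C,0)->write 1,move R,goto A. Now: state=A, head=-1, tape[-4..2]=0110000 (head:    ^)
Step 7: in state A at pos -1, read 0 -> (A,0)->write 0,move L,goto A. Now: state=A, head=-2, tape[-4..2]=0110000 (head:   ^)
Step 8: in state A at pos -2, read 1 -> (A,1)->write 0,move L,goto C. Now: state=C, head=-3, tape[-4..2]=0100000 (head:  ^)
Step 9: in state C at pos -3, read 1 -> (C,1)->write 0,move R,goto H. Now: state=H, head=-2, tape[-4..2]=0000000 (head:   ^)
State H reached at step 9; 9 <= 11 -> yes

Answer: yes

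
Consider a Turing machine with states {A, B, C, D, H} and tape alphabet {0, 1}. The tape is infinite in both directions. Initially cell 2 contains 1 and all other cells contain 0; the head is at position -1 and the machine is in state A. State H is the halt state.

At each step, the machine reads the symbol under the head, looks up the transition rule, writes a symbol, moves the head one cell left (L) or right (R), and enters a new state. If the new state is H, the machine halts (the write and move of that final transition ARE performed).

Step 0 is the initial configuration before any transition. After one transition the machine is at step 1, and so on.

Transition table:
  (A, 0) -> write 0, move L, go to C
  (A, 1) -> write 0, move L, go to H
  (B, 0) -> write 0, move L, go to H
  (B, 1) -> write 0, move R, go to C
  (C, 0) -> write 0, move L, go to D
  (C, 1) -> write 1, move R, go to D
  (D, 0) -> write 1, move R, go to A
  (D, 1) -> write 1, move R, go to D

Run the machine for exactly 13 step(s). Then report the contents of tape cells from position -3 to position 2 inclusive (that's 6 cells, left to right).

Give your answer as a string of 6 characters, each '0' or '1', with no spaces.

Answer: 111101

Derivation:
Step 1: in state A at pos -1, read 0 -> (A,0)->write 0,move L,goto C. Now: state=C, head=-2, tape[-3..3]=0000010 (head:  ^)
Step 2: in state C at pos -2, read 0 -> (C,0)->write 0,move L,goto D. Now: state=D, head=-3, tape[-4..3]=00000010 (head:  ^)
Step 3: in state D at pos -3, read 0 -> (D,0)->write 1,move R,goto A. Now: state=A, head=-2, tape[-4..3]=01000010 (head:   ^)
Step 4: in state A at pos -2, read 0 -> (A,0)->write 0,move L,goto C. Now: state=C, head=-3, tape[-4..3]=01000010 (head:  ^)
Step 5: in state C at pos -3, read 1 -> (C,1)->write 1,move R,goto D. Now: state=D, head=-2, tape[-4..3]=01000010 (head:   ^)
Step 6: in state D at pos -2, read 0 -> (D,0)->write 1,move R,goto A. Now: state=A, head=-1, tape[-4..3]=01100010 (head:    ^)
Step 7: in state A at pos -1, read 0 -> (A,0)->write 0,move L,goto C. Now: state=C, head=-2, tape[-4..3]=01100010 (head:   ^)
Step 8: in state C at pos -2, read 1 -> (C,1)->write 1,move R,goto D. Now: state=D, head=-1, tape[-4..3]=01100010 (head:    ^)
Step 9: in state D at pos -1, read 0 -> (D,0)->write 1,move R,goto A. Now: state=A, head=0, tape[-4..3]=01110010 (head:     ^)
Step 10: in state A at pos 0, read 0 -> (A,0)->write 0,move L,goto C. Now: state=C, head=-1, tape[-4..3]=01110010 (head:    ^)
Step 11: in state C at pos -1, read 1 -> (C,1)->write 1,move R,goto D. Now: state=D, head=0, tape[-4..3]=01110010 (head:     ^)
Step 12: in state D at pos 0, read 0 -> (D,0)->write 1,move R,goto A. Now: state=A, head=1, tape[-4..3]=01111010 (head:      ^)
Step 13: in state A at pos 1, read 0 -> (A,0)->write 0,move L,goto C. Now: state=C, head=0, tape[-4..3]=01111010 (head:     ^)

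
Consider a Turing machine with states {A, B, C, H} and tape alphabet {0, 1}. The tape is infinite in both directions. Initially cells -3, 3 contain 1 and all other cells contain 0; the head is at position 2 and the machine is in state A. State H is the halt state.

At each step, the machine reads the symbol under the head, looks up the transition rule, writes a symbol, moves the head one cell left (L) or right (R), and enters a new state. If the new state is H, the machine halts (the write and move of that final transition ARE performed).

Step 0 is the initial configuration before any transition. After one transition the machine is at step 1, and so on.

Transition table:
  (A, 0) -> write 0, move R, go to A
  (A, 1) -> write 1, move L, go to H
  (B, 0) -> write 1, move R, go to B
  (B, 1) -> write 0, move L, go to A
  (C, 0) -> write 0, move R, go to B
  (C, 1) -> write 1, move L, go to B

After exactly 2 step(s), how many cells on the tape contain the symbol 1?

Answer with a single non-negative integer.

Answer: 2

Derivation:
Step 1: in state A at pos 2, read 0 -> (A,0)->write 0,move R,goto A. Now: state=A, head=3, tape[-4..4]=010000010 (head:        ^)
Step 2: in state A at pos 3, read 1 -> (A,1)->write 1,move L,goto H. Now: state=H, head=2, tape[-4..4]=010000010 (head:       ^)
Cells containing 1 after step 2: {-3, 3} -> 2 cell(s)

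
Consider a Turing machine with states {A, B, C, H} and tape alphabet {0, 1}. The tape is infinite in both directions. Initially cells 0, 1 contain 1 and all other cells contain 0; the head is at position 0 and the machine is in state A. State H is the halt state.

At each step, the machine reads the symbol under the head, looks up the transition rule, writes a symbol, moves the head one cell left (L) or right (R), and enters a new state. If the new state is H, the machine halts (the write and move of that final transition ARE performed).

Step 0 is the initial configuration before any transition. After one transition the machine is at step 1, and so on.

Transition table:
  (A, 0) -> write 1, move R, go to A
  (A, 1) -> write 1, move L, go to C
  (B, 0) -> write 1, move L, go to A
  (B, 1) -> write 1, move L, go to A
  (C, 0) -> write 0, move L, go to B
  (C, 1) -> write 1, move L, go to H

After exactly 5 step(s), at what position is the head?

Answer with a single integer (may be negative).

Step 1: in state A at pos 0, read 1 -> (A,1)->write 1,move L,goto C. Now: state=C, head=-1, tape[-2..2]=00110 (head:  ^)
Step 2: in state C at pos -1, read 0 -> (C,0)->write 0,move L,goto B. Now: state=B, head=-2, tape[-3..2]=000110 (head:  ^)
Step 3: in state B at pos -2, read 0 -> (B,0)->write 1,move L,goto A. Now: state=A, head=-3, tape[-4..2]=0010110 (head:  ^)
Step 4: in state A at pos -3, read 0 -> (A,0)->write 1,move R,goto A. Now: state=A, head=-2, tape[-4..2]=0110110 (head:   ^)
Step 5: in state A at pos -2, read 1 -> (A,1)->write 1,move L,goto C. Now: state=C, head=-3, tape[-4..2]=0110110 (head:  ^)

Answer: -3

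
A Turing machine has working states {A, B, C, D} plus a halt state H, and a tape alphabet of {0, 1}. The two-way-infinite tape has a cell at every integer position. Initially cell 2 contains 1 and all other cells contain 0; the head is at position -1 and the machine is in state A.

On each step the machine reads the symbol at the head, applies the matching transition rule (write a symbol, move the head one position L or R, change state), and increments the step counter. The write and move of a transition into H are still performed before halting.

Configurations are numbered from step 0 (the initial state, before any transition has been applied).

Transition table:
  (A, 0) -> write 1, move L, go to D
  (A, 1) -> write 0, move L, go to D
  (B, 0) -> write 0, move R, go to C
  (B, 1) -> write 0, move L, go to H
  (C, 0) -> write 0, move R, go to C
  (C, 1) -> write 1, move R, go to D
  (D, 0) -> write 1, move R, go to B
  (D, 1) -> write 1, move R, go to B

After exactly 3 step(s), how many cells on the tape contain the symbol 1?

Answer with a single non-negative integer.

Step 1: in state A at pos -1, read 0 -> (A,0)->write 1,move L,goto D. Now: state=D, head=-2, tape[-3..3]=0010010 (head:  ^)
Step 2: in state D at pos -2, read 0 -> (D,0)->write 1,move R,goto B. Now: state=B, head=-1, tape[-3..3]=0110010 (head:   ^)
Step 3: in state B at pos -1, read 1 -> (B,1)->write 0,move L,goto H. Now: state=H, head=-2, tape[-3..3]=0100010 (head:  ^)
Cells containing 1 after step 3: {-2, 2} -> 2 cell(s)

Answer: 2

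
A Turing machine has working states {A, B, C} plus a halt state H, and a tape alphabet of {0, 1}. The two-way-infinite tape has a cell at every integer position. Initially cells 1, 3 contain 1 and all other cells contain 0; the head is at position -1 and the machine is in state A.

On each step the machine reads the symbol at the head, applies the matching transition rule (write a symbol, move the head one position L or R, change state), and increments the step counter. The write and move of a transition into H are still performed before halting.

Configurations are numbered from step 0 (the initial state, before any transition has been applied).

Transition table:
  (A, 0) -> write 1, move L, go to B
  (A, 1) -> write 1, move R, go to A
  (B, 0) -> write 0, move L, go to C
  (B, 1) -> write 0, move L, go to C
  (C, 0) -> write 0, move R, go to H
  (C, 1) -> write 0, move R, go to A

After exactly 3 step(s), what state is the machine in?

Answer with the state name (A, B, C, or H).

Answer: H

Derivation:
Step 1: in state A at pos -1, read 0 -> (A,0)->write 1,move L,goto B. Now: state=B, head=-2, tape[-3..4]=00101010 (head:  ^)
Step 2: in state B at pos -2, read 0 -> (B,0)->write 0,move L,goto C. Now: state=C, head=-3, tape[-4..4]=000101010 (head:  ^)
Step 3: in state C at pos -3, read 0 -> (C,0)->write 0,move R,goto H. Now: state=H, head=-2, tape[-4..4]=000101010 (head:   ^)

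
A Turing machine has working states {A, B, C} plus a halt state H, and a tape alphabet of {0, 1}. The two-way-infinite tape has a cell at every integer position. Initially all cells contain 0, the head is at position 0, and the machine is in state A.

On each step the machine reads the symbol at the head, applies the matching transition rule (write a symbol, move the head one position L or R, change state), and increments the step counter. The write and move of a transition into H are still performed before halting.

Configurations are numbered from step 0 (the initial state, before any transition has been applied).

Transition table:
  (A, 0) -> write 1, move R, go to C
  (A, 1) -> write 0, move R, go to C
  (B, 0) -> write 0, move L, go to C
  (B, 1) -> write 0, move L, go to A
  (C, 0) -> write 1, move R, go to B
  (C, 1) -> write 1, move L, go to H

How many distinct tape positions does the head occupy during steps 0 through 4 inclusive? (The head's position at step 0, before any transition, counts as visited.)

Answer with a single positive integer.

Answer: 3

Derivation:
Step 1: in state A at pos 0, read 0 -> (A,0)->write 1,move R,goto C. Now: state=C, head=1, tape[-1..2]=0100 (head:   ^)
Step 2: in state C at pos 1, read 0 -> (C,0)->write 1,move R,goto B. Now: state=B, head=2, tape[-1..3]=01100 (head:    ^)
Step 3: in state B at pos 2, read 0 -> (B,0)->write 0,move L,goto C. Now: state=C, head=1, tape[-1..3]=01100 (head:   ^)
Step 4: in state C at pos 1, read 1 -> (C,1)->write 1,move L,goto H. Now: state=H, head=0, tape[-1..3]=01100 (head:  ^)
Head positions at steps 0..4: starting at 0, distinct positions visited = {0, 1, 2} -> 3 position(s)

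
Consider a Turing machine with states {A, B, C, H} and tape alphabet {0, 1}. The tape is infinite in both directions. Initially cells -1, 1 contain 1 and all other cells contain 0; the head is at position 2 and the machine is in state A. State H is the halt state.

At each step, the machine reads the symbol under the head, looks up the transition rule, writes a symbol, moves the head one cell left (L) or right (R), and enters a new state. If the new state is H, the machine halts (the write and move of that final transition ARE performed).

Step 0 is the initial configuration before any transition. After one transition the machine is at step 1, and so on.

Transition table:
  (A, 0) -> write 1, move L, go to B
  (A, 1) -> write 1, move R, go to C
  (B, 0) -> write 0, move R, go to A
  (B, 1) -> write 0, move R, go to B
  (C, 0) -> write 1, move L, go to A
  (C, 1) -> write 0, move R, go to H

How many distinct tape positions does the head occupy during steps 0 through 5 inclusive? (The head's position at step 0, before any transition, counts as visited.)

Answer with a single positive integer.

Answer: 4

Derivation:
Step 1: in state A at pos 2, read 0 -> (A,0)->write 1,move L,goto B. Now: state=B, head=1, tape[-2..3]=010110 (head:    ^)
Step 2: in state B at pos 1, read 1 -> (B,1)->write 0,move R,goto B. Now: state=B, head=2, tape[-2..3]=010010 (head:     ^)
Step 3: in state B at pos 2, read 1 -> (B,1)->write 0,move R,goto B. Now: state=B, head=3, tape[-2..4]=0100000 (head:      ^)
Step 4: in state B at pos 3, read 0 -> (B,0)->write 0,move R,goto A. Now: state=A, head=4, tape[-2..5]=01000000 (head:       ^)
Step 5: in state A at pos 4, read 0 -> (A,0)->write 1,move L,goto B. Now: state=B, head=3, tape[-2..5]=01000010 (head:      ^)
Head positions at steps 0..5: starting at 2, distinct positions visited = {1, 2, 3, 4} -> 4 position(s)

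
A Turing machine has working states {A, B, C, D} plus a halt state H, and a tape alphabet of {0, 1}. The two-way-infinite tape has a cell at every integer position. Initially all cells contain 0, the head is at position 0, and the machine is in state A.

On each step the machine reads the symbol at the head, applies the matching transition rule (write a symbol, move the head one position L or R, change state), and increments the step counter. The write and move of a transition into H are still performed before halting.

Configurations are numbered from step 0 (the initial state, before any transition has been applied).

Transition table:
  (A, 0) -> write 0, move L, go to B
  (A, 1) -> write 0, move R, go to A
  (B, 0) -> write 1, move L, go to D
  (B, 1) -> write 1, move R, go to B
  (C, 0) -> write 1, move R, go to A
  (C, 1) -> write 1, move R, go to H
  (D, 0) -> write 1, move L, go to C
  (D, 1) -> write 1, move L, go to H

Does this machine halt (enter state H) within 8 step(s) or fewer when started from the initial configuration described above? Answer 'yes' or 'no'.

Step 1: in state A at pos 0, read 0 -> (A,0)->write 0,move L,goto B. Now: state=B, head=-1, tape[-2..1]=0000 (head:  ^)
Step 2: in state B at pos -1, read 0 -> (B,0)->write 1,move L,goto D. Now: state=D, head=-2, tape[-3..1]=00100 (head:  ^)
Step 3: in state D at pos -2, read 0 -> (D,0)->write 1,move L,goto C. Now: state=C, head=-3, tape[-4..1]=001100 (head:  ^)
Step 4: in state C at pos -3, read 0 -> (C,0)->write 1,move R,goto A. Now: state=A, head=-2, tape[-4..1]=011100 (head:   ^)
Step 5: in state A at pos -2, read 1 -> (A,1)->write 0,move R,goto A. Now: state=A, head=-1, tape[-4..1]=010100 (head:    ^)
Step 6: in state A at pos -1, read 1 -> (A,1)->write 0,move R,goto A. Now: state=A, head=0, tape[-4..1]=010000 (head:     ^)
Step 7: in state A at pos 0, read 0 -> (A,0)->write 0,move L,goto B. Now: state=B, head=-1, tape[-4..1]=010000 (head:    ^)
Step 8: in state B at pos -1, read 0 -> (B,0)->write 1,move L,goto D. Now: state=D, head=-2, tape[-4..1]=010100 (head:   ^)
After 8 step(s): state = D (not H) -> not halted within 8 -> no

Answer: no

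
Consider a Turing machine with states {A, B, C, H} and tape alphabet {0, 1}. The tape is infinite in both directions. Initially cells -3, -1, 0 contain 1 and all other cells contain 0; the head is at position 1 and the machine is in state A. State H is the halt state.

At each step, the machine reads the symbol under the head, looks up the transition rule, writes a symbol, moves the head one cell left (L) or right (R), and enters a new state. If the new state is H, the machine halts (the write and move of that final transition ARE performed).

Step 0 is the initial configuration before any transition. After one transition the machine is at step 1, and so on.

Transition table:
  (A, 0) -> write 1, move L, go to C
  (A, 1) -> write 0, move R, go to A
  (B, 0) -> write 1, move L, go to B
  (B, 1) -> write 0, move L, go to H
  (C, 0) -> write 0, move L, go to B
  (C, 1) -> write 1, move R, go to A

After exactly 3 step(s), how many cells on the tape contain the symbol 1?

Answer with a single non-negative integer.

Step 1: in state A at pos 1, read 0 -> (A,0)->write 1,move L,goto C. Now: state=C, head=0, tape[-4..2]=0101110 (head:     ^)
Step 2: in state C at pos 0, read 1 -> (C,1)->write 1,move R,goto A. Now: state=A, head=1, tape[-4..2]=0101110 (head:      ^)
Step 3: in state A at pos 1, read 1 -> (A,1)->write 0,move R,goto A. Now: state=A, head=2, tape[-4..3]=01011000 (head:       ^)
Cells containing 1 after step 3: {-3, -1, 0} -> 3 cell(s)

Answer: 3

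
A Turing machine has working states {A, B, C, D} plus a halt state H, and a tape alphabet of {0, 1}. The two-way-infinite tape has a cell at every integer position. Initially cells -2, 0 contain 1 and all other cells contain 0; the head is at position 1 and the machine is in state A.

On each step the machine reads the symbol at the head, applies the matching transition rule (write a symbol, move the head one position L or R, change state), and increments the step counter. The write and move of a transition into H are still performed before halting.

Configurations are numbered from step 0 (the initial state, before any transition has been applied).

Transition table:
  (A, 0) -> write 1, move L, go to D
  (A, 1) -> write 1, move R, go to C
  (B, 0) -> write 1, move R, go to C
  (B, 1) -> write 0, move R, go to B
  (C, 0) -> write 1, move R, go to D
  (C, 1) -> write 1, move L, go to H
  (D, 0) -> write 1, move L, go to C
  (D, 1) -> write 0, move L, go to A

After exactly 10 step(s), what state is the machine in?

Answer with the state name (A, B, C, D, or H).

Step 1: in state A at pos 1, read 0 -> (A,0)->write 1,move L,goto D. Now: state=D, head=0, tape[-3..2]=010110 (head:    ^)
Step 2: in state D at pos 0, read 1 -> (D,1)->write 0,move L,goto A. Now: state=A, head=-1, tape[-3..2]=010010 (head:   ^)
Step 3: in state A at pos -1, read 0 -> (A,0)->write 1,move L,goto D. Now: state=D, head=-2, tape[-3..2]=011010 (head:  ^)
Step 4: in state D at pos -2, read 1 -> (D,1)->write 0,move L,goto A. Now: state=A, head=-3, tape[-4..2]=0001010 (head:  ^)
Step 5: in state A at pos -3, read 0 -> (A,0)->write 1,move L,goto D. Now: state=D, head=-4, tape[-5..2]=00101010 (head:  ^)
Step 6: in state D at pos -4, read 0 -> (D,0)->write 1,move L,goto C. Now: state=C, head=-5, tape[-6..2]=001101010 (head:  ^)
Step 7: in state C at pos -5, read 0 -> (C,0)->write 1,move R,goto D. Now: state=D, head=-4, tape[-6..2]=011101010 (head:   ^)
Step 8: in state D at pos -4, read 1 -> (D,1)->write 0,move L,goto A. Now: state=A, head=-5, tape[-6..2]=010101010 (head:  ^)
Step 9: in state A at pos -5, read 1 -> (A,1)->write 1,move R,goto C. Now: state=C, head=-4, tape[-6..2]=010101010 (head:   ^)
Step 10: in state C at pos -4, read 0 -> (C,0)->write 1,move R,goto D. Now: state=D, head=-3, tape[-6..2]=011101010 (head:    ^)

Answer: D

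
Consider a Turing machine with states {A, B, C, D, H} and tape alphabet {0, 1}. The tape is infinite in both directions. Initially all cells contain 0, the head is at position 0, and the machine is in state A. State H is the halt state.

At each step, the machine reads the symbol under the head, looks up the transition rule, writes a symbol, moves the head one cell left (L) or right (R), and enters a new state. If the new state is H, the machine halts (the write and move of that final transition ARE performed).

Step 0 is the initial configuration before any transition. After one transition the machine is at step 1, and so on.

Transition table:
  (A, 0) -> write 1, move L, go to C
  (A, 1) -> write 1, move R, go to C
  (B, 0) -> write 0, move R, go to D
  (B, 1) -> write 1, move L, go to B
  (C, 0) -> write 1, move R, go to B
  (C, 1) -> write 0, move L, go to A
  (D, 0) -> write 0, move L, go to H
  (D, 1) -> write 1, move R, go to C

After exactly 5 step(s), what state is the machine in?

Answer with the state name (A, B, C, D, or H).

Answer: D

Derivation:
Step 1: in state A at pos 0, read 0 -> (A,0)->write 1,move L,goto C. Now: state=C, head=-1, tape[-2..1]=0010 (head:  ^)
Step 2: in state C at pos -1, read 0 -> (C,0)->write 1,move R,goto B. Now: state=B, head=0, tape[-2..1]=0110 (head:   ^)
Step 3: in state B at pos 0, read 1 -> (B,1)->write 1,move L,goto B. Now: state=B, head=-1, tape[-2..1]=0110 (head:  ^)
Step 4: in state B at pos -1, read 1 -> (B,1)->write 1,move L,goto B. Now: state=B, head=-2, tape[-3..1]=00110 (head:  ^)
Step 5: in state B at pos -2, read 0 -> (B,0)->write 0,move R,goto D. Now: state=D, head=-1, tape[-3..1]=00110 (head:   ^)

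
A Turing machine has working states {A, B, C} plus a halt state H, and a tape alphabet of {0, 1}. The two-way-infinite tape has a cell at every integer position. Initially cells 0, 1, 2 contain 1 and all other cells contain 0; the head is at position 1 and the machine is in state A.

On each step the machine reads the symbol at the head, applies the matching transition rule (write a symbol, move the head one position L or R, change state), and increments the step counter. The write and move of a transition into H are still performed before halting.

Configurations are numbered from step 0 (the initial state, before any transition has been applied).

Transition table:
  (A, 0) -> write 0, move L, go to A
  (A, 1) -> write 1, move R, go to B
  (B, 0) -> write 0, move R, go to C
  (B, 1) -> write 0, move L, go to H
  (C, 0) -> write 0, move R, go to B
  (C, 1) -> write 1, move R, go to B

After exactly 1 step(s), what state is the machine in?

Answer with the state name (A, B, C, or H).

Answer: B

Derivation:
Step 1: in state A at pos 1, read 1 -> (A,1)->write 1,move R,goto B. Now: state=B, head=2, tape[-1..3]=01110 (head:    ^)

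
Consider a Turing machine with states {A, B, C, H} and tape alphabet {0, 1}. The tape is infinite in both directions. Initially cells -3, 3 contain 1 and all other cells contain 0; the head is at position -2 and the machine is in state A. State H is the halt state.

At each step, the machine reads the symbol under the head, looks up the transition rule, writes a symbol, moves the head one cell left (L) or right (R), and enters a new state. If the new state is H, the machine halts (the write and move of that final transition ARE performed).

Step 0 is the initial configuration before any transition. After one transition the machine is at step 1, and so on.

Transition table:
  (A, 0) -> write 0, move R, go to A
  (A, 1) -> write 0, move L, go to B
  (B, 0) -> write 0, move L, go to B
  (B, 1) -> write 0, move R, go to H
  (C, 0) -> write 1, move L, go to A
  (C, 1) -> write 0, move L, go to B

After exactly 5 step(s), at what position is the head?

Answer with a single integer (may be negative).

Answer: 3

Derivation:
Step 1: in state A at pos -2, read 0 -> (A,0)->write 0,move R,goto A. Now: state=A, head=-1, tape[-4..4]=010000010 (head:    ^)
Step 2: in state A at pos -1, read 0 -> (A,0)->write 0,move R,goto A. Now: state=A, head=0, tape[-4..4]=010000010 (head:     ^)
Step 3: in state A at pos 0, read 0 -> (A,0)->write 0,move R,goto A. Now: state=A, head=1, tape[-4..4]=010000010 (head:      ^)
Step 4: in state A at pos 1, read 0 -> (A,0)->write 0,move R,goto A. Now: state=A, head=2, tape[-4..4]=010000010 (head:       ^)
Step 5: in state A at pos 2, read 0 -> (A,0)->write 0,move R,goto A. Now: state=A, head=3, tape[-4..4]=010000010 (head:        ^)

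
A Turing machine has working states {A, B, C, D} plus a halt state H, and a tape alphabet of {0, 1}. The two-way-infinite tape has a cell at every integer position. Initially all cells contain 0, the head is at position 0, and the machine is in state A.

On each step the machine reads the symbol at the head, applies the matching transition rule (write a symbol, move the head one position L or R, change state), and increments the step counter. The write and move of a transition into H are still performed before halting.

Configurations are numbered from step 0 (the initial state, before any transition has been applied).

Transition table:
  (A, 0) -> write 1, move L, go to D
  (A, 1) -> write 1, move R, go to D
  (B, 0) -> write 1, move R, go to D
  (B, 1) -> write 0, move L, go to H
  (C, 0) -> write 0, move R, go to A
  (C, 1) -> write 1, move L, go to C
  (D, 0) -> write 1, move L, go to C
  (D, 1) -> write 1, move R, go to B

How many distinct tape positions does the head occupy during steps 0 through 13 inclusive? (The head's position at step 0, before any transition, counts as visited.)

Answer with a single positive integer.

Answer: 5

Derivation:
Step 1: in state A at pos 0, read 0 -> (A,0)->write 1,move L,goto D. Now: state=D, head=-1, tape[-2..1]=0010 (head:  ^)
Step 2: in state D at pos -1, read 0 -> (D,0)->write 1,move L,goto C. Now: state=C, head=-2, tape[-3..1]=00110 (head:  ^)
Step 3: in state C at pos -2, read 0 -> (C,0)->write 0,move R,goto A. Now: state=A, head=-1, tape[-3..1]=00110 (head:   ^)
Step 4: in state A at pos -1, read 1 -> (A,1)->write 1,move R,goto D. Now: state=D, head=0, tape[-3..1]=00110 (head:    ^)
Step 5: in state D at pos 0, read 1 -> (D,1)->write 1,move R,goto B. Now: state=B, head=1, tape[-3..2]=001100 (head:     ^)
Step 6: in state B at pos 1, read 0 -> (B,0)->write 1,move R,goto D. Now: state=D, head=2, tape[-3..3]=0011100 (head:      ^)
Step 7: in state D at pos 2, read 0 -> (D,0)->write 1,move L,goto C. Now: state=C, head=1, tape[-3..3]=0011110 (head:     ^)
Step 8: in state C at pos 1, read 1 -> (C,1)->write 1,move L,goto C. Now: state=C, head=0, tape[-3..3]=0011110 (head:    ^)
Step 9: in state C at pos 0, read 1 -> (C,1)->write 1,move L,goto C. Now: state=C, head=-1, tape[-3..3]=0011110 (head:   ^)
Step 10: in state C at pos -1, read 1 -> (C,1)->write 1,move L,goto C. Now: state=C, head=-2, tape[-3..3]=0011110 (head:  ^)
Step 11: in state C at pos -2, read 0 -> (C,0)->write 0,move R,goto A. Now: state=A, head=-1, tape[-3..3]=0011110 (head:   ^)
Step 12: in state A at pos -1, read 1 -> (A,1)->write 1,move R,goto D. Now: state=D, head=0, tape[-3..3]=0011110 (head:    ^)
Step 13: in state D at pos 0, read 1 -> (D,1)->write 1,move R,goto B. Now: state=B, head=1, tape[-3..3]=0011110 (head:     ^)
Head positions at steps 0..13: starting at 0, distinct positions visited = {-2, -1, 0, 1, 2} -> 5 position(s)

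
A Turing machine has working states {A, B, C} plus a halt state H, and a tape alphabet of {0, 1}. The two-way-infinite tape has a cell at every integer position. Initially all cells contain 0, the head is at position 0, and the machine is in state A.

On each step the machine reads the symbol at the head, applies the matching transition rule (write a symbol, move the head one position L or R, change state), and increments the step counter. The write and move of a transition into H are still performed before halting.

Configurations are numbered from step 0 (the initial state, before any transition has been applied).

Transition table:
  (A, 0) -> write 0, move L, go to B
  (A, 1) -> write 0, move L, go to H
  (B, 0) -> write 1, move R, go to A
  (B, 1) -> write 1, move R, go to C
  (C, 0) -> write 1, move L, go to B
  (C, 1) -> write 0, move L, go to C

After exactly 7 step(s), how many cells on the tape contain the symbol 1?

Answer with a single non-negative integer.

Answer: 1

Derivation:
Step 1: in state A at pos 0, read 0 -> (A,0)->write 0,move L,goto B. Now: state=B, head=-1, tape[-2..1]=0000 (head:  ^)
Step 2: in state B at pos -1, read 0 -> (B,0)->write 1,move R,goto A. Now: state=A, head=0, tape[-2..1]=0100 (head:   ^)
Step 3: in state A at pos 0, read 0 -> (A,0)->write 0,move L,goto B. Now: state=B, head=-1, tape[-2..1]=0100 (head:  ^)
Step 4: in state B at pos -1, read 1 -> (B,1)->write 1,move R,goto C. Now: state=C, head=0, tape[-2..1]=0100 (head:   ^)
Step 5: in state C at pos 0, read 0 -> (C,0)->write 1,move L,goto B. Now: state=B, head=-1, tape[-2..1]=0110 (head:  ^)
Step 6: in state B at pos -1, read 1 -> (B,1)->write 1,move R,goto C. Now: state=C, head=0, tape[-2..1]=0110 (head:   ^)
Step 7: in state C at pos 0, read 1 -> (C,1)->write 0,move L,goto C. Now: state=C, head=-1, tape[-2..1]=0100 (head:  ^)
Cells containing 1 after step 7: {-1} -> 1 cell(s)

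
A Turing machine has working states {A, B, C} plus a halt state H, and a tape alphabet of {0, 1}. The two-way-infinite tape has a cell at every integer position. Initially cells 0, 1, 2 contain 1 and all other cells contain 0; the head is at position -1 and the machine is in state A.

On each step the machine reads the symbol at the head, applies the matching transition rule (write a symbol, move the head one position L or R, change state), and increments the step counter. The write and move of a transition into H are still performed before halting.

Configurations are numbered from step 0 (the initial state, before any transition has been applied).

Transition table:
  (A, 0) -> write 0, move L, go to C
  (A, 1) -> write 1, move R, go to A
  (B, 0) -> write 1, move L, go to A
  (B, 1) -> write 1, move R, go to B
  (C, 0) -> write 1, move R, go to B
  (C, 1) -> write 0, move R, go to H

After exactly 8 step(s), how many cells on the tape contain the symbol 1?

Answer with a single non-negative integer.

Step 1: in state A at pos -1, read 0 -> (A,0)->write 0,move L,goto C. Now: state=C, head=-2, tape[-3..3]=0001110 (head:  ^)
Step 2: in state C at pos -2, read 0 -> (C,0)->write 1,move R,goto B. Now: state=B, head=-1, tape[-3..3]=0101110 (head:   ^)
Step 3: in state B at pos -1, read 0 -> (B,0)->write 1,move L,goto A. Now: state=A, head=-2, tape[-3..3]=0111110 (head:  ^)
Step 4: in state A at pos -2, read 1 -> (A,1)->write 1,move R,goto A. Now: state=A, head=-1, tape[-3..3]=0111110 (head:   ^)
Step 5: in state A at pos -1, read 1 -> (A,1)->write 1,move R,goto A. Now: state=A, head=0, tape[-3..3]=0111110 (head:    ^)
Step 6: in state A at pos 0, read 1 -> (A,1)->write 1,move R,goto A. Now: state=A, head=1, tape[-3..3]=0111110 (head:     ^)
Step 7: in state A at pos 1, read 1 -> (A,1)->write 1,move R,goto A. Now: state=A, head=2, tape[-3..3]=0111110 (head:      ^)
Step 8: in state A at pos 2, read 1 -> (A,1)->write 1,move R,goto A. Now: state=A, head=3, tape[-3..4]=01111100 (head:       ^)
Cells containing 1 after step 8: {-2, -1, 0, 1, 2} -> 5 cell(s)

Answer: 5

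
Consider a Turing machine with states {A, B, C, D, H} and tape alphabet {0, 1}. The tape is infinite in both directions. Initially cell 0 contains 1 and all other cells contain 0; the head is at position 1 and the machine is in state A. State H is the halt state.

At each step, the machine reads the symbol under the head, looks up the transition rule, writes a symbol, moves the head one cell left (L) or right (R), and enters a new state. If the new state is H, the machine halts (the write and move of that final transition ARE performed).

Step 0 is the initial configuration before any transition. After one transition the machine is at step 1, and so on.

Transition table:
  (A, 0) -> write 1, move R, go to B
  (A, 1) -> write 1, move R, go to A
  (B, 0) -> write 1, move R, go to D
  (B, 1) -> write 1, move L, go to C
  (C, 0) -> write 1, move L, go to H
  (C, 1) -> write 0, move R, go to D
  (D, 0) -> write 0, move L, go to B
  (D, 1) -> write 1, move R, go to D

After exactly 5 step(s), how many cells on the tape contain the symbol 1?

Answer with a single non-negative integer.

Step 1: in state A at pos 1, read 0 -> (A,0)->write 1,move R,goto B. Now: state=B, head=2, tape[-1..3]=01100 (head:    ^)
Step 2: in state B at pos 2, read 0 -> (B,0)->write 1,move R,goto D. Now: state=D, head=3, tape[-1..4]=011100 (head:     ^)
Step 3: in state D at pos 3, read 0 -> (D,0)->write 0,move L,goto B. Now: state=B, head=2, tape[-1..4]=011100 (head:    ^)
Step 4: in state B at pos 2, read 1 -> (B,1)->write 1,move L,goto C. Now: state=C, head=1, tape[-1..4]=011100 (head:   ^)
Step 5: in state C at pos 1, read 1 -> (C,1)->write 0,move R,goto D. Now: state=D, head=2, tape[-1..4]=010100 (head:    ^)
Cells containing 1 after step 5: {0, 2} -> 2 cell(s)

Answer: 2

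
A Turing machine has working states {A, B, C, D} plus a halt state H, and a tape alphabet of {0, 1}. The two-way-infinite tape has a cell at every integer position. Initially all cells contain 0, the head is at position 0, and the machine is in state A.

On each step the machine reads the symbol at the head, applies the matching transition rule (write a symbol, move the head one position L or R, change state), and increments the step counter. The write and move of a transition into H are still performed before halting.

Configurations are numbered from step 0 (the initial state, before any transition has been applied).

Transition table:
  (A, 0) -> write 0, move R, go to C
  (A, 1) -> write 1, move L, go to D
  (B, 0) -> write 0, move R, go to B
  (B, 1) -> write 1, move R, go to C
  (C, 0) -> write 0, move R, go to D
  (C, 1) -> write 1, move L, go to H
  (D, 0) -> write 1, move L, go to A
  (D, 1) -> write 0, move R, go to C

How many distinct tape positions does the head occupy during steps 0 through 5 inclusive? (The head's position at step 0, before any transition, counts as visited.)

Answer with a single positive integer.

Step 1: in state A at pos 0, read 0 -> (A,0)->write 0,move R,goto C. Now: state=C, head=1, tape[-1..2]=0000 (head:   ^)
Step 2: in state C at pos 1, read 0 -> (C,0)->write 0,move R,goto D. Now: state=D, head=2, tape[-1..3]=00000 (head:    ^)
Step 3: in state D at pos 2, read 0 -> (D,0)->write 1,move L,goto A. Now: state=A, head=1, tape[-1..3]=00010 (head:   ^)
Step 4: in state A at pos 1, read 0 -> (A,0)->write 0,move R,goto C. Now: state=C, head=2, tape[-1..3]=00010 (head:    ^)
Step 5: in state C at pos 2, read 1 -> (C,1)->write 1,move L,goto H. Now: state=H, head=1, tape[-1..3]=00010 (head:   ^)
Head positions at steps 0..5: starting at 0, distinct positions visited = {0, 1, 2} -> 3 position(s)

Answer: 3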